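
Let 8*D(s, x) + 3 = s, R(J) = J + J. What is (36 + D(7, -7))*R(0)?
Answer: 0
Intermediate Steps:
R(J) = 2*J
D(s, x) = -3/8 + s/8
(36 + D(7, -7))*R(0) = (36 + (-3/8 + (⅛)*7))*(2*0) = (36 + (-3/8 + 7/8))*0 = (36 + ½)*0 = (73/2)*0 = 0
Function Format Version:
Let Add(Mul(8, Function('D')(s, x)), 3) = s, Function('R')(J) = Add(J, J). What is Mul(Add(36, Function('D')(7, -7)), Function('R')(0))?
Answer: 0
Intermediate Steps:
Function('R')(J) = Mul(2, J)
Function('D')(s, x) = Add(Rational(-3, 8), Mul(Rational(1, 8), s))
Mul(Add(36, Function('D')(7, -7)), Function('R')(0)) = Mul(Add(36, Add(Rational(-3, 8), Mul(Rational(1, 8), 7))), Mul(2, 0)) = Mul(Add(36, Add(Rational(-3, 8), Rational(7, 8))), 0) = Mul(Add(36, Rational(1, 2)), 0) = Mul(Rational(73, 2), 0) = 0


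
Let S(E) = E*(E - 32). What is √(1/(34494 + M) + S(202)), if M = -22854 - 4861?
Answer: √1578089246719/6779 ≈ 185.31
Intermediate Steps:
S(E) = E*(-32 + E)
M = -27715
√(1/(34494 + M) + S(202)) = √(1/(34494 - 27715) + 202*(-32 + 202)) = √(1/6779 + 202*170) = √(1/6779 + 34340) = √(232790861/6779) = √1578089246719/6779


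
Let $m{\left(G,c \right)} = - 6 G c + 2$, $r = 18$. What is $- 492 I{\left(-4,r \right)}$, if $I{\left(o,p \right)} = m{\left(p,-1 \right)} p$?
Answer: $-974160$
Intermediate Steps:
$m{\left(G,c \right)} = 2 - 6 G c$ ($m{\left(G,c \right)} = - 6 G c + 2 = 2 - 6 G c$)
$I{\left(o,p \right)} = p \left(2 + 6 p\right)$ ($I{\left(o,p \right)} = \left(2 - 6 p \left(-1\right)\right) p = \left(2 + 6 p\right) p = p \left(2 + 6 p\right)$)
$- 492 I{\left(-4,r \right)} = - 492 \cdot 2 \cdot 18 \left(1 + 3 \cdot 18\right) = - 492 \cdot 2 \cdot 18 \left(1 + 54\right) = - 492 \cdot 2 \cdot 18 \cdot 55 = \left(-492\right) 1980 = -974160$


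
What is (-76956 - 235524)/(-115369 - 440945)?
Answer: 52080/92719 ≈ 0.56170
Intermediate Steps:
(-76956 - 235524)/(-115369 - 440945) = -312480/(-556314) = -312480*(-1/556314) = 52080/92719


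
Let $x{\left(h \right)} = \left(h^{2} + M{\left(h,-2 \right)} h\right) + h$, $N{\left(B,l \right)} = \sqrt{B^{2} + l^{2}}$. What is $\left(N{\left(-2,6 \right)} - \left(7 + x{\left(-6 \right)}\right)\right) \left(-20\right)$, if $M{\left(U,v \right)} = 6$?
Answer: $20 - 40 \sqrt{10} \approx -106.49$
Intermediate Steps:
$x{\left(h \right)} = h^{2} + 7 h$ ($x{\left(h \right)} = \left(h^{2} + 6 h\right) + h = h^{2} + 7 h$)
$\left(N{\left(-2,6 \right)} - \left(7 + x{\left(-6 \right)}\right)\right) \left(-20\right) = \left(\sqrt{\left(-2\right)^{2} + 6^{2}} - \left(7 - 6 \left(7 - 6\right)\right)\right) \left(-20\right) = \left(\sqrt{4 + 36} - \left(7 - 6\right)\right) \left(-20\right) = \left(\sqrt{40} - 1\right) \left(-20\right) = \left(2 \sqrt{10} + \left(-7 + 6\right)\right) \left(-20\right) = \left(2 \sqrt{10} - 1\right) \left(-20\right) = \left(-1 + 2 \sqrt{10}\right) \left(-20\right) = 20 - 40 \sqrt{10}$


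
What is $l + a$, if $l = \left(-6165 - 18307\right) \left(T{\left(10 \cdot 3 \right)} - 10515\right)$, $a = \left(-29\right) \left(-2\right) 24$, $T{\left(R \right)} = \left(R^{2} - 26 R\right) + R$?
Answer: $253653672$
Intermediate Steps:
$T{\left(R \right)} = R^{2} - 25 R$
$a = 1392$ ($a = 58 \cdot 24 = 1392$)
$l = 253652280$ ($l = \left(-6165 - 18307\right) \left(10 \cdot 3 \left(-25 + 10 \cdot 3\right) - 10515\right) = - 24472 \left(30 \left(-25 + 30\right) - 10515\right) = - 24472 \left(30 \cdot 5 - 10515\right) = - 24472 \left(150 - 10515\right) = \left(-24472\right) \left(-10365\right) = 253652280$)
$l + a = 253652280 + 1392 = 253653672$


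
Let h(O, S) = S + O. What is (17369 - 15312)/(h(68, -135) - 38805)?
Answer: -2057/38872 ≈ -0.052917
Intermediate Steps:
h(O, S) = O + S
(17369 - 15312)/(h(68, -135) - 38805) = (17369 - 15312)/((68 - 135) - 38805) = 2057/(-67 - 38805) = 2057/(-38872) = 2057*(-1/38872) = -2057/38872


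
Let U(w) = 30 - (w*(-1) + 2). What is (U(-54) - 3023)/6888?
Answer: -3049/6888 ≈ -0.44265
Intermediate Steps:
U(w) = 28 + w (U(w) = 30 - (-w + 2) = 30 - (2 - w) = 30 + (-2 + w) = 28 + w)
(U(-54) - 3023)/6888 = ((28 - 54) - 3023)/6888 = (-26 - 3023)*(1/6888) = -3049*1/6888 = -3049/6888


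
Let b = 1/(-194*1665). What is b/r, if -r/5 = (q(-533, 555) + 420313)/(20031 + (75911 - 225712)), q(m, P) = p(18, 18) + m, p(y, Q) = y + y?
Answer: -12977/67802383080 ≈ -1.9139e-7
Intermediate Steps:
p(y, Q) = 2*y
q(m, P) = 36 + m (q(m, P) = 2*18 + m = 36 + m)
b = -1/323010 (b = 1/(-323010) = -1/323010 ≈ -3.0959e-6)
r = 209908/12977 (r = -5*((36 - 533) + 420313)/(20031 + (75911 - 225712)) = -5*(-497 + 420313)/(20031 - 149801) = -2099080/(-129770) = -2099080*(-1)/129770 = -5*(-209908/64885) = 209908/12977 ≈ 16.175)
b/r = -1/(323010*209908/12977) = -1/323010*12977/209908 = -12977/67802383080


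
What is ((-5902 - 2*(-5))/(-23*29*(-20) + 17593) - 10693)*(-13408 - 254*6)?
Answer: 3353085124/21 ≈ 1.5967e+8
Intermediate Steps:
((-5902 - 2*(-5))/(-23*29*(-20) + 17593) - 10693)*(-13408 - 254*6) = ((-5902 + 10)/(-667*(-20) + 17593) - 10693)*(-13408 - 1524) = (-5892/(13340 + 17593) - 10693)*(-14932) = (-5892/30933 - 10693)*(-14932) = (-5892*1/30933 - 10693)*(-14932) = (-4/21 - 10693)*(-14932) = -224557/21*(-14932) = 3353085124/21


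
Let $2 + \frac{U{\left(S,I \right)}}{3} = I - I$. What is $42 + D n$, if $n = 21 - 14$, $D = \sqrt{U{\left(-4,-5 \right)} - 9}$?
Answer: $42 + 7 i \sqrt{15} \approx 42.0 + 27.111 i$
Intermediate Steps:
$U{\left(S,I \right)} = -6$ ($U{\left(S,I \right)} = -6 + 3 \left(I - I\right) = -6 + 3 \cdot 0 = -6 + 0 = -6$)
$D = i \sqrt{15}$ ($D = \sqrt{-6 - 9} = \sqrt{-15} = i \sqrt{15} \approx 3.873 i$)
$n = 7$
$42 + D n = 42 + i \sqrt{15} \cdot 7 = 42 + 7 i \sqrt{15}$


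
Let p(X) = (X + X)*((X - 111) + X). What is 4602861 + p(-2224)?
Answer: 24881293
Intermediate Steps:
p(X) = 2*X*(-111 + 2*X) (p(X) = (2*X)*((-111 + X) + X) = (2*X)*(-111 + 2*X) = 2*X*(-111 + 2*X))
4602861 + p(-2224) = 4602861 + 2*(-2224)*(-111 + 2*(-2224)) = 4602861 + 2*(-2224)*(-111 - 4448) = 4602861 + 2*(-2224)*(-4559) = 4602861 + 20278432 = 24881293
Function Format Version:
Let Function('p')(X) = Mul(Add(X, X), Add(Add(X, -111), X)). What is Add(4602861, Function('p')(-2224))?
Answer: 24881293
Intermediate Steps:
Function('p')(X) = Mul(2, X, Add(-111, Mul(2, X))) (Function('p')(X) = Mul(Mul(2, X), Add(Add(-111, X), X)) = Mul(Mul(2, X), Add(-111, Mul(2, X))) = Mul(2, X, Add(-111, Mul(2, X))))
Add(4602861, Function('p')(-2224)) = Add(4602861, Mul(2, -2224, Add(-111, Mul(2, -2224)))) = Add(4602861, Mul(2, -2224, Add(-111, -4448))) = Add(4602861, Mul(2, -2224, -4559)) = Add(4602861, 20278432) = 24881293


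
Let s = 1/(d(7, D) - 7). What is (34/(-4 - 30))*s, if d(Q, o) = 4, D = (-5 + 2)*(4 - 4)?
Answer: 1/3 ≈ 0.33333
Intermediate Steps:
D = 0 (D = -3*0 = 0)
s = -1/3 (s = 1/(4 - 7) = 1/(-3) = -1/3 ≈ -0.33333)
(34/(-4 - 30))*s = (34/(-4 - 30))*(-1/3) = (34/(-34))*(-1/3) = -1/34*34*(-1/3) = -1*(-1/3) = 1/3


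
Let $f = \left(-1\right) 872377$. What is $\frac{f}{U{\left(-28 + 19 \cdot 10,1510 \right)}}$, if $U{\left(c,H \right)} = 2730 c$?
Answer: $- \frac{872377}{442260} \approx -1.9725$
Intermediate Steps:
$f = -872377$
$\frac{f}{U{\left(-28 + 19 \cdot 10,1510 \right)}} = - \frac{872377}{2730 \left(-28 + 19 \cdot 10\right)} = - \frac{872377}{2730 \left(-28 + 190\right)} = - \frac{872377}{2730 \cdot 162} = - \frac{872377}{442260}$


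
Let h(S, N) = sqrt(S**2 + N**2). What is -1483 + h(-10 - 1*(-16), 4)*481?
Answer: -1483 + 962*sqrt(13) ≈ 1985.5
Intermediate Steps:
h(S, N) = sqrt(N**2 + S**2)
-1483 + h(-10 - 1*(-16), 4)*481 = -1483 + sqrt(4**2 + (-10 - 1*(-16))**2)*481 = -1483 + sqrt(16 + (-10 + 16)**2)*481 = -1483 + sqrt(16 + 6**2)*481 = -1483 + sqrt(16 + 36)*481 = -1483 + sqrt(52)*481 = -1483 + (2*sqrt(13))*481 = -1483 + 962*sqrt(13)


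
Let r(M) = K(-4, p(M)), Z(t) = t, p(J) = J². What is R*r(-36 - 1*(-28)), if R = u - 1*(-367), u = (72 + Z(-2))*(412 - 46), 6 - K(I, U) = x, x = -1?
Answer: 181909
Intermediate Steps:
K(I, U) = 7 (K(I, U) = 6 - 1*(-1) = 6 + 1 = 7)
u = 25620 (u = (72 - 2)*(412 - 46) = 70*366 = 25620)
r(M) = 7
R = 25987 (R = 25620 - 1*(-367) = 25620 + 367 = 25987)
R*r(-36 - 1*(-28)) = 25987*7 = 181909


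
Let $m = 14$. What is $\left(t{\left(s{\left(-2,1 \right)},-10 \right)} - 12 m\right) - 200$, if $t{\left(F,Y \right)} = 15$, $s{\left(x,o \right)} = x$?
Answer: $-353$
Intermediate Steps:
$\left(t{\left(s{\left(-2,1 \right)},-10 \right)} - 12 m\right) - 200 = \left(15 - 168\right) - 200 = -153 - 200 = -353$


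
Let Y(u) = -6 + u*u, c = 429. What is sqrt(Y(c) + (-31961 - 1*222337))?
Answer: 3*I*sqrt(7807) ≈ 265.07*I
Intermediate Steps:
Y(u) = -6 + u**2
sqrt(Y(c) + (-31961 - 1*222337)) = sqrt((-6 + 429**2) + (-31961 - 1*222337)) = sqrt((-6 + 184041) + (-31961 - 222337)) = sqrt(184035 - 254298) = sqrt(-70263) = 3*I*sqrt(7807)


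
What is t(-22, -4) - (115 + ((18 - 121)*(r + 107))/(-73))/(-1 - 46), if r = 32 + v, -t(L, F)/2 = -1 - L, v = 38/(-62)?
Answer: -3765047/106361 ≈ -35.399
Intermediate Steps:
v = -19/31 (v = 38*(-1/62) = -19/31 ≈ -0.61290)
t(L, F) = 2 + 2*L (t(L, F) = -2*(-1 - L) = 2 + 2*L)
r = 973/31 (r = 32 - 19/31 = 973/31 ≈ 31.387)
t(-22, -4) - (115 + ((18 - 121)*(r + 107))/(-73))/(-1 - 46) = (2 + 2*(-22)) - (115 + ((18 - 121)*(973/31 + 107))/(-73))/(-1 - 46) = (2 - 44) - (115 - 103*4290/31*(-1/73))/(-47) = -42 - (115 - 441870/31*(-1/73))*(-1)/47 = -42 - (115 + 441870/2263)*(-1)/47 = -42 - 702115*(-1)/(2263*47) = -42 - 1*(-702115/106361) = -42 + 702115/106361 = -3765047/106361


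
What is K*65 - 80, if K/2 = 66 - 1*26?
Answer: 5120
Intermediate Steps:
K = 80 (K = 2*(66 - 1*26) = 2*(66 - 26) = 2*40 = 80)
K*65 - 80 = 80*65 - 80 = 5200 - 80 = 5120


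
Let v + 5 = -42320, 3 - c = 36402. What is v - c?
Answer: -5926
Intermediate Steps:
c = -36399 (c = 3 - 1*36402 = 3 - 36402 = -36399)
v = -42325 (v = -5 - 42320 = -42325)
v - c = -42325 - 1*(-36399) = -42325 + 36399 = -5926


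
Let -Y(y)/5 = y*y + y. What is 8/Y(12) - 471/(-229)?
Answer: 91387/44655 ≈ 2.0465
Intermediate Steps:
Y(y) = -5*y - 5*y² (Y(y) = -5*(y*y + y) = -5*(y² + y) = -5*(y + y²) = -5*y - 5*y²)
8/Y(12) - 471/(-229) = 8/((-5*12*(1 + 12))) - 471/(-229) = 8/((-5*12*13)) - 471*(-1/229) = 8/(-780) + 471/229 = 8*(-1/780) + 471/229 = -2/195 + 471/229 = 91387/44655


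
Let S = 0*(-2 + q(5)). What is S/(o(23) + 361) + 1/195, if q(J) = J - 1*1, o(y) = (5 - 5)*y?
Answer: 1/195 ≈ 0.0051282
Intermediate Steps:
o(y) = 0 (o(y) = 0*y = 0)
q(J) = -1 + J (q(J) = J - 1 = -1 + J)
S = 0 (S = 0*(-2 + (-1 + 5)) = 0*(-2 + 4) = 0*2 = 0)
S/(o(23) + 361) + 1/195 = 0/(0 + 361) + 1/195 = 0/361 + 1/195 = 0*(1/361) + 1/195 = 0 + 1/195 = 1/195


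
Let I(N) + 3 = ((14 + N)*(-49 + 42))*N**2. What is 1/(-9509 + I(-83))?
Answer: 1/3317875 ≈ 3.0140e-7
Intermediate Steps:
I(N) = -3 + N**2*(-98 - 7*N) (I(N) = -3 + ((14 + N)*(-49 + 42))*N**2 = -3 + ((14 + N)*(-7))*N**2 = -3 + (-98 - 7*N)*N**2 = -3 + N**2*(-98 - 7*N))
1/(-9509 + I(-83)) = 1/(-9509 + (-3 - 98*(-83)**2 - 7*(-83)**3)) = 1/(-9509 + (-3 - 98*6889 - 7*(-571787))) = 1/(-9509 + (-3 - 675122 + 4002509)) = 1/(-9509 + 3327384) = 1/3317875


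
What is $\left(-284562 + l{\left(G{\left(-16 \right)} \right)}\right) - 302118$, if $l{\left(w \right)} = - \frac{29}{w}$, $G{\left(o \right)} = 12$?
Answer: $- \frac{7040189}{12} \approx -5.8668 \cdot 10^{5}$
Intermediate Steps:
$\left(-284562 + l{\left(G{\left(-16 \right)} \right)}\right) - 302118 = \left(-284562 - \frac{29}{12}\right) - 302118 = - \frac{3414773}{12} - 302118 = - \frac{7040189}{12}$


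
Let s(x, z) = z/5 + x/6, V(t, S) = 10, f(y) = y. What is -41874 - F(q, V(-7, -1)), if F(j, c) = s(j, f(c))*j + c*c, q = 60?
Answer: -42694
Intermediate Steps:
s(x, z) = z/5 + x/6 (s(x, z) = z*(1/5) + x*(1/6) = z/5 + x/6)
F(j, c) = c**2 + j*(c/5 + j/6) (F(j, c) = (c/5 + j/6)*j + c*c = j*(c/5 + j/6) + c**2 = c**2 + j*(c/5 + j/6))
-41874 - F(q, V(-7, -1)) = -41874 - (10**2 + (1/6)*60**2 + (1/5)*10*60) = -41874 - (100 + (1/6)*3600 + 120) = -41874 - (100 + 600 + 120) = -41874 - 1*820 = -41874 - 820 = -42694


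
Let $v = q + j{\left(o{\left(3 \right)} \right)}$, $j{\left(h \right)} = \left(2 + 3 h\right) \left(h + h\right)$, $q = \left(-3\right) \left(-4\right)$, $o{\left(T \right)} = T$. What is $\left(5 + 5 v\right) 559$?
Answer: $220805$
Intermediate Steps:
$q = 12$
$j{\left(h \right)} = 2 h \left(2 + 3 h\right)$ ($j{\left(h \right)} = \left(2 + 3 h\right) 2 h = 2 h \left(2 + 3 h\right)$)
$v = 78$ ($v = 12 + 2 \cdot 3 \left(2 + 3 \cdot 3\right) = 12 + 2 \cdot 3 \left(2 + 9\right) = 12 + 2 \cdot 3 \cdot 11 = 12 + 66 = 78$)
$\left(5 + 5 v\right) 559 = \left(5 + 5 \cdot 78\right) 559 = \left(5 + 390\right) 559 = 395 \cdot 559 = 220805$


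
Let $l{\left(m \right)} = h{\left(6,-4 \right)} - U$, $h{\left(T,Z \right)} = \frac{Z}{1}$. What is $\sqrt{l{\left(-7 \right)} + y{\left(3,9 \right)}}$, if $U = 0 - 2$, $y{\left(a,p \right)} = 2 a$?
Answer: $2$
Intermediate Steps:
$h{\left(T,Z \right)} = Z$ ($h{\left(T,Z \right)} = Z 1 = Z$)
$U = -2$
$l{\left(m \right)} = -2$ ($l{\left(m \right)} = -4 - -2 = -4 + 2 = -2$)
$\sqrt{l{\left(-7 \right)} + y{\left(3,9 \right)}} = \sqrt{-2 + 2 \cdot 3} = \sqrt{-2 + 6} = \sqrt{4} = 2$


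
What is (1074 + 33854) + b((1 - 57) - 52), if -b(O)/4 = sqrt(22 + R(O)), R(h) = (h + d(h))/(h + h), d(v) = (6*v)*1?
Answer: 34928 - 2*sqrt(102) ≈ 34908.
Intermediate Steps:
d(v) = 6*v
R(h) = 7/2 (R(h) = (h + 6*h)/(h + h) = (7*h)/((2*h)) = (7*h)*(1/(2*h)) = 7/2)
b(O) = -2*sqrt(102) (b(O) = -4*sqrt(22 + 7/2) = -2*sqrt(102))
(1074 + 33854) + b((1 - 57) - 52) = (1074 + 33854) - 2*sqrt(102) = 34928 - 2*sqrt(102)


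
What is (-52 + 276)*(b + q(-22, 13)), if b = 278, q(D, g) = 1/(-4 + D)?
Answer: 809424/13 ≈ 62263.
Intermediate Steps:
(-52 + 276)*(b + q(-22, 13)) = (-52 + 276)*(278 + 1/(-4 - 22)) = 224*(278 + 1/(-26)) = 224*(278 - 1/26) = 224*(7227/26) = 809424/13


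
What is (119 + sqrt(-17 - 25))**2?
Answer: (119 + I*sqrt(42))**2 ≈ 14119.0 + 1542.4*I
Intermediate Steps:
(119 + sqrt(-17 - 25))**2 = (119 + sqrt(-42))**2 = (119 + I*sqrt(42))**2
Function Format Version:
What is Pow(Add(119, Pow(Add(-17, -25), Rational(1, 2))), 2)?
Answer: Pow(Add(119, Mul(I, Pow(42, Rational(1, 2)))), 2) ≈ Add(14119., Mul(1542.4, I))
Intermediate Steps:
Pow(Add(119, Pow(Add(-17, -25), Rational(1, 2))), 2) = Pow(Add(119, Pow(-42, Rational(1, 2))), 2) = Pow(Add(119, Mul(I, Pow(42, Rational(1, 2)))), 2)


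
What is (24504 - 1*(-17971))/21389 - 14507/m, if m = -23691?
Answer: 1316565448/506726799 ≈ 2.5982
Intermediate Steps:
(24504 - 1*(-17971))/21389 - 14507/m = (24504 - 1*(-17971))/21389 - 14507/(-23691) = (24504 + 17971)*(1/21389) - 14507*(-1/23691) = 42475*(1/21389) + 14507/23691 = 42475/21389 + 14507/23691 = 1316565448/506726799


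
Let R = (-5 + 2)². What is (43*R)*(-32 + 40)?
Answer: 3096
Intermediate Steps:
R = 9 (R = (-3)² = 9)
(43*R)*(-32 + 40) = (43*9)*(-32 + 40) = 387*8 = 3096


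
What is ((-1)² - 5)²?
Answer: 16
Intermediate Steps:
((-1)² - 5)² = (1 - 5)² = (-4)² = 16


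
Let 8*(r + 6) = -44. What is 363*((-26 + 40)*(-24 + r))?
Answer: -180411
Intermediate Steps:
r = -23/2 (r = -6 + (⅛)*(-44) = -6 - 11/2 = -23/2 ≈ -11.500)
363*((-26 + 40)*(-24 + r)) = 363*((-26 + 40)*(-24 - 23/2)) = 363*(14*(-71/2)) = 363*(-497) = -180411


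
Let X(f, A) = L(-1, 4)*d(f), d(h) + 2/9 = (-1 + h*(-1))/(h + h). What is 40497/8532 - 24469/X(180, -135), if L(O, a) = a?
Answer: 696289831/82476 ≈ 8442.3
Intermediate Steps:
d(h) = -2/9 + (-1 - h)/(2*h) (d(h) = -2/9 + (-1 + h*(-1))/(h + h) = -2/9 + (-1 - h)/((2*h)) = -2/9 + (-1 - h)*(1/(2*h)) = -2/9 + (-1 - h)/(2*h))
X(f, A) = 2*(-9 - 13*f)/(9*f) (X(f, A) = 4*((-9 - 13*f)/(18*f)) = 2*(-9 - 13*f)/(9*f))
40497/8532 - 24469/X(180, -135) = 40497/8532 - 24469/(-26/9 - 2/180) = 40497*(1/8532) - 24469/(-26/9 - 2*1/180) = 13499/2844 - 24469/(-26/9 - 1/90) = 13499/2844 - 24469/(-29/10) = 13499/2844 - 24469*(-10/29) = 13499/2844 + 244690/29 = 696289831/82476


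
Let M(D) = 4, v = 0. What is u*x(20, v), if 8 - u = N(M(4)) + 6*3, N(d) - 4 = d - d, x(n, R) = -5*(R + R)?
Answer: 0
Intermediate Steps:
x(n, R) = -10*R
N(d) = 4 (N(d) = 4 + (d - d) = 4 + 0 = 4)
u = -14 (u = 8 - (4 + 6*3) = 8 - (4 + 18) = 8 - 1*22 = 8 - 22 = -14)
u*x(20, v) = -(-140)*0 = -14*0 = 0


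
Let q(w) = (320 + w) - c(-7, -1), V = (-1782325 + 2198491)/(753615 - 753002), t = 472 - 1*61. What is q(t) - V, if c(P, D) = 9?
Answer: 26420/613 ≈ 43.099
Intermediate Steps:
t = 411 (t = 472 - 61 = 411)
V = 416166/613 ≈ 678.90
q(w) = 311 + w (q(w) = (320 + w) - 1*9 = (320 + w) - 9 = 311 + w)
q(t) - V = (311 + 411) - 1*416166/613 = 722 - 416166/613 = 26420/613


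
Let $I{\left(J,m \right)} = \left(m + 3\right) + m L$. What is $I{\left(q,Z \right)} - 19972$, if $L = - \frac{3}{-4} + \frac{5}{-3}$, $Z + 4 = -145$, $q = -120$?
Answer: $- \frac{239777}{12} \approx -19981.0$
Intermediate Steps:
$Z = -149$ ($Z = -4 - 145 = -149$)
$L = - \frac{11}{12}$ ($L = \left(-3\right) \left(- \frac{1}{4}\right) + 5 \left(- \frac{1}{3}\right) = \frac{3}{4} - \frac{5}{3} = - \frac{11}{12} \approx -0.91667$)
$I{\left(J,m \right)} = 3 + \frac{m}{12}$ ($I{\left(J,m \right)} = \left(m + 3\right) + m \left(- \frac{11}{12}\right) = \left(3 + m\right) - \frac{11 m}{12} = 3 + \frac{m}{12}$)
$I{\left(q,Z \right)} - 19972 = \left(3 + \frac{1}{12} \left(-149\right)\right) - 19972 = \left(3 - \frac{149}{12}\right) - 19972 = - \frac{113}{12} - 19972 = - \frac{239777}{12}$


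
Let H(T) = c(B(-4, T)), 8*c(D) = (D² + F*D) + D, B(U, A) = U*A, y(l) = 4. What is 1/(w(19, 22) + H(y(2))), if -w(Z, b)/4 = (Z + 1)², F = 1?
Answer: -1/1572 ≈ -0.00063613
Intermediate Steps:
w(Z, b) = -4*(1 + Z)² (w(Z, b) = -4*(Z + 1)² = -4*(1 + Z)²)
B(U, A) = A*U
c(D) = D/4 + D²/8 (c(D) = ((D² + 1*D) + D)/8 = ((D² + D) + D)/8 = ((D + D²) + D)/8 = (D² + 2*D)/8 = D/4 + D²/8)
H(T) = -T*(2 - 4*T)/2 (H(T) = (T*(-4))*(2 + T*(-4))/8 = (-4*T)*(2 - 4*T)/8 = -T*(2 - 4*T)/2)
1/(w(19, 22) + H(y(2))) = 1/(-4*(1 + 19)² + 4*(-1 + 2*4)) = 1/(-4*20² + 4*(-1 + 8)) = 1/(-4*400 + 4*7) = 1/(-1600 + 28) = 1/(-1572) = -1/1572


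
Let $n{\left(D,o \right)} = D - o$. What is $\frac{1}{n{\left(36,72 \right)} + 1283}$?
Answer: $\frac{1}{1247} \approx 0.00080192$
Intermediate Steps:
$\frac{1}{n{\left(36,72 \right)} + 1283} = \frac{1}{\left(36 - 72\right) + 1283} = \frac{1}{-36 + 1283} = \frac{1}{1247}$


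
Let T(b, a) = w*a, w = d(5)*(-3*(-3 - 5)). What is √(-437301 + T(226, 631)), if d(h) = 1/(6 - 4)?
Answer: I*√429729 ≈ 655.54*I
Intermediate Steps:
d(h) = ½ (d(h) = 1/2 = ½)
w = 12 (w = (-3*(-3 - 5))/2 = (-3*(-8))/2 = (½)*24 = 12)
T(b, a) = 12*a
√(-437301 + T(226, 631)) = √(-437301 + 12*631) = √(-437301 + 7572) = √(-429729) = I*√429729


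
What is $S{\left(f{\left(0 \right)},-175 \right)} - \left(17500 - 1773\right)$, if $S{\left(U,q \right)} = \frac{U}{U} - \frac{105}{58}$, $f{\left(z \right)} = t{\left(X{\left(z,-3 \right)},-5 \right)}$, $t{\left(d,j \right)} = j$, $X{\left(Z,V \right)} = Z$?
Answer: $- \frac{912213}{58} \approx -15728.0$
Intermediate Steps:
$f{\left(z \right)} = -5$
$S{\left(U,q \right)} = - \frac{47}{58}$ ($S{\left(U,q \right)} = 1 - \frac{105}{58} = - \frac{47}{58}$)
$S{\left(f{\left(0 \right)},-175 \right)} - \left(17500 - 1773\right) = - \frac{47}{58} - \left(17500 - 1773\right) = - \frac{47}{58} - 15727 = - \frac{912213}{58}$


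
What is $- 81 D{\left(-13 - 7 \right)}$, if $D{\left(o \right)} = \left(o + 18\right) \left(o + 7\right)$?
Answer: $-2106$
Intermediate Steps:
$D{\left(o \right)} = \left(7 + o\right) \left(18 + o\right)$ ($D{\left(o \right)} = \left(18 + o\right) \left(7 + o\right) = \left(7 + o\right) \left(18 + o\right)$)
$- 81 D{\left(-13 - 7 \right)} = - 81 \left(126 + \left(-13 - 7\right)^{2} + 25 \left(-13 - 7\right)\right) = - 81 \left(126 + \left(-20\right)^{2} + 25 \left(-20\right)\right) = - 81 \left(126 + 400 - 500\right) = \left(-81\right) 26 = -2106$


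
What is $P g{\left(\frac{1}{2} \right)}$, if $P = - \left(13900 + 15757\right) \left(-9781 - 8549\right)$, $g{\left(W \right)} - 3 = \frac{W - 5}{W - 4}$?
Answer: $\frac{16308384300}{7} \approx 2.3298 \cdot 10^{9}$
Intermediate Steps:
$g{\left(W \right)} = 3 + \frac{-5 + W}{-4 + W}$ ($g{\left(W \right)} = 3 + \frac{W - 5}{W - 4} = 3 + \frac{-5 + W}{-4 + W}$)
$P = 543612810$ ($P = - 29657 \left(-18330\right) = \left(-1\right) \left(-543612810\right) = 543612810$)
$P g{\left(\frac{1}{2} \right)} = 543612810 \frac{-17 + \frac{4}{2}}{-4 + \frac{1}{2}} = 543612810 \frac{-17 + 4 \cdot \frac{1}{2}}{-4 + \frac{1}{2}} = 543612810 \frac{-17 + 2}{- \frac{7}{2}} = 543612810 \left(\left(- \frac{2}{7}\right) \left(-15\right)\right) = 543612810 \cdot \frac{30}{7} = \frac{16308384300}{7}$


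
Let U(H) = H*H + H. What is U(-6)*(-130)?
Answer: -3900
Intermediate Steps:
U(H) = H + H² (U(H) = H² + H = H + H²)
U(-6)*(-130) = -6*(1 - 6)*(-130) = -6*(-5)*(-130) = 30*(-130) = -3900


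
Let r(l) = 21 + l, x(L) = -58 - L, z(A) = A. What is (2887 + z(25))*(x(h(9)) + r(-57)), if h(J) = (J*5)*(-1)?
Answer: -142688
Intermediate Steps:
h(J) = -5*J (h(J) = (5*J)*(-1) = -5*J)
(2887 + z(25))*(x(h(9)) + r(-57)) = (2887 + 25)*((-58 - (-5)*9) + (21 - 57)) = 2912*((-58 - 1*(-45)) - 36) = 2912*((-58 + 45) - 36) = 2912*(-13 - 36) = 2912*(-49) = -142688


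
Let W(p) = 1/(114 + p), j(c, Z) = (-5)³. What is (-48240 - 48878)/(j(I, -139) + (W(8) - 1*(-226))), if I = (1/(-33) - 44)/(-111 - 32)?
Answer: -11848396/12323 ≈ -961.49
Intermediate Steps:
I = 1453/4719 (I = (-1/33 - 44)/(-143) = -1453/33*(-1/143) = 1453/4719 ≈ 0.30790)
j(c, Z) = -125
(-48240 - 48878)/(j(I, -139) + (W(8) - 1*(-226))) = (-48240 - 48878)/(-125 + (1/(114 + 8) - 1*(-226))) = -97118/(-125 + (1/122 + 226)) = -97118/(-125 + 27573/122) = -97118/12323/122 = -97118*122/12323 = -11848396/12323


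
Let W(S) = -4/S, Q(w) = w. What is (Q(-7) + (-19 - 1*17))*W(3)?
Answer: 172/3 ≈ 57.333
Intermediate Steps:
(Q(-7) + (-19 - 1*17))*W(3) = (-7 + (-19 - 1*17))*(-4/3) = (-7 + (-19 - 17))*(-4*1/3) = (-7 - 36)*(-4/3) = -43*(-4/3) = 172/3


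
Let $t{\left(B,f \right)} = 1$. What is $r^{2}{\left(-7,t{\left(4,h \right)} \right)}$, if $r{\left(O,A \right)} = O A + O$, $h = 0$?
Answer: $196$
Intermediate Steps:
$r{\left(O,A \right)} = O + A O$ ($r{\left(O,A \right)} = A O + O = O + A O$)
$r^{2}{\left(-7,t{\left(4,h \right)} \right)} = \left(- 7 \left(1 + 1\right)\right)^{2} = \left(\left(-7\right) 2\right)^{2} = \left(-14\right)^{2} = 196$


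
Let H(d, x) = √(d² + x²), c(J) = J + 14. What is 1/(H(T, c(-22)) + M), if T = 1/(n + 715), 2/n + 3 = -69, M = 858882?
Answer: 284502996698361/244354502789081815882 - 25739*√2649984565/122177251394540907941 ≈ 1.1643e-6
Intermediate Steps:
c(J) = 14 + J
n = -1/36 (n = 2/(-3 - 69) = 2/(-72) = 2*(-1/72) = -1/36 ≈ -0.027778)
T = 36/25739 (T = 1/(-1/36 + 715) = 1/(25739/36) = 36/25739 ≈ 0.0013987)
1/(H(T, c(-22)) + M) = 1/(√((36/25739)² + (14 - 22)²) + 858882) = 1/(√(1296/662496121 + (-8)²) + 858882) = 1/(√(1296/662496121 + 64) + 858882) = 1/(√(42399753040/662496121) + 858882) = 1/(4*√2649984565/25739 + 858882) = 1/(858882 + 4*√2649984565/25739)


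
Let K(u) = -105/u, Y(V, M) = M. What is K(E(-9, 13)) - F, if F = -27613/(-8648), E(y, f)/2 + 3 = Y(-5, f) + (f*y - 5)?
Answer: -94237/34592 ≈ -2.7242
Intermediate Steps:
E(y, f) = -16 + 2*f + 2*f*y (E(y, f) = -6 + 2*(f + (f*y - 5)) = -6 + 2*(f + (-5 + f*y)) = -6 + 2*(-5 + f + f*y) = -6 + (-10 + 2*f + 2*f*y) = -16 + 2*f + 2*f*y)
F = 27613/8648 (F = -27613*(-1/8648) = 27613/8648 ≈ 3.1930)
K(E(-9, 13)) - F = -105/(-16 + 2*13 + 2*13*(-9)) - 1*27613/8648 = -105/(-16 + 26 - 234) - 27613/8648 = -105/(-224) - 27613/8648 = -105*(-1/224) - 27613/8648 = 15/32 - 27613/8648 = -94237/34592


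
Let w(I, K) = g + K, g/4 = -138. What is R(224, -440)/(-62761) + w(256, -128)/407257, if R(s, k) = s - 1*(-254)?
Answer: -237346326/25559856577 ≈ -0.0092859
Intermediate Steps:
g = -552 (g = 4*(-138) = -552)
w(I, K) = -552 + K
R(s, k) = 254 + s (R(s, k) = s + 254 = 254 + s)
R(224, -440)/(-62761) + w(256, -128)/407257 = (254 + 224)/(-62761) + (-552 - 128)/407257 = 478*(-1/62761) - 680*1/407257 = -478/62761 - 680/407257 = -237346326/25559856577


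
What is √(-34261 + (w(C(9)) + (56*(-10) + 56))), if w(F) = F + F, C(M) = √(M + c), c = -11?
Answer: √(-34765 + 2*I*√2) ≈ 0.0076 + 186.45*I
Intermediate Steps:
C(M) = √(-11 + M) (C(M) = √(M - 11) = √(-11 + M))
w(F) = 2*F
√(-34261 + (w(C(9)) + (56*(-10) + 56))) = √(-34261 + (2*√(-11 + 9) + (56*(-10) + 56))) = √(-34261 + (2*√(-2) + (-560 + 56))) = √(-34261 + (2*(I*√2) - 504)) = √(-34261 + (2*I*√2 - 504)) = √(-34261 + (-504 + 2*I*√2)) = √(-34765 + 2*I*√2)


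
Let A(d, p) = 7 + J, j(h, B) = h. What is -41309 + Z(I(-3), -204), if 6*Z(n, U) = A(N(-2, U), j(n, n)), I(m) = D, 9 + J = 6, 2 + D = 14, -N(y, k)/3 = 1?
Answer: -123925/3 ≈ -41308.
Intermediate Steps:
N(y, k) = -3 (N(y, k) = -3*1 = -3)
D = 12 (D = -2 + 14 = 12)
J = -3 (J = -9 + 6 = -3)
A(d, p) = 4 (A(d, p) = 7 - 3 = 4)
I(m) = 12
Z(n, U) = ⅔ (Z(n, U) = (⅙)*4 = ⅔)
-41309 + Z(I(-3), -204) = -41309 + ⅔ = -123925/3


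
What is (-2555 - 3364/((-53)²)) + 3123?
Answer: 1592148/2809 ≈ 566.80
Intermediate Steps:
(-2555 - 3364/((-53)²)) + 3123 = (-2555 - 3364/2809) + 3123 = -7180359/2809 + 3123 = 1592148/2809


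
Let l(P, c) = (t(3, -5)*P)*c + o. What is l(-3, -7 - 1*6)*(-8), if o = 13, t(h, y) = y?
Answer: 1456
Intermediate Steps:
l(P, c) = 13 - 5*P*c (l(P, c) = (-5*P)*c + 13 = -5*P*c + 13 = 13 - 5*P*c)
l(-3, -7 - 1*6)*(-8) = (13 - 5*(-3)*(-7 - 1*6))*(-8) = (13 - 5*(-3)*(-7 - 6))*(-8) = (13 - 5*(-3)*(-13))*(-8) = (13 - 195)*(-8) = -182*(-8) = 1456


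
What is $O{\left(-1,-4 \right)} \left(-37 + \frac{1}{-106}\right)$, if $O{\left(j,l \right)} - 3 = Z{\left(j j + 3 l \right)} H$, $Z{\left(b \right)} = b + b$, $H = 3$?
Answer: $\frac{247149}{106} \approx 2331.6$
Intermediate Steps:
$Z{\left(b \right)} = 2 b$
$O{\left(j,l \right)} = 3 + 6 j^{2} + 18 l$ ($O{\left(j,l \right)} = 3 + 2 \left(j j + 3 l\right) 3 = 3 + 2 \left(j^{2} + 3 l\right) 3 = 3 + \left(2 j^{2} + 6 l\right) 3 = 3 + \left(6 j^{2} + 18 l\right) = 3 + 6 j^{2} + 18 l$)
$O{\left(-1,-4 \right)} \left(-37 + \frac{1}{-106}\right) = \left(3 + 6 \left(-1\right)^{2} + 18 \left(-4\right)\right) \left(-37 + \frac{1}{-106}\right) = \left(3 + 6 \cdot 1 - 72\right) \left(-37 - \frac{1}{106}\right) = \left(3 + 6 - 72\right) \left(- \frac{3923}{106}\right) = \left(-63\right) \left(- \frac{3923}{106}\right) = \frac{247149}{106}$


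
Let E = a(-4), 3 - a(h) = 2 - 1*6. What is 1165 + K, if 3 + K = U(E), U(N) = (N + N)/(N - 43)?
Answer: 20909/18 ≈ 1161.6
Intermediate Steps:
a(h) = 7 (a(h) = 3 - (2 - 1*6) = 3 - (2 - 6) = 3 - 1*(-4) = 3 + 4 = 7)
E = 7
U(N) = 2*N/(-43 + N) (U(N) = (2*N)/(-43 + N) = 2*N/(-43 + N))
K = -61/18 (K = -3 + 2*7/(-43 + 7) = -3 + 2*7/(-36) = -3 + 2*7*(-1/36) = -3 - 7/18 = -61/18 ≈ -3.3889)
1165 + K = 1165 - 61/18 = 20909/18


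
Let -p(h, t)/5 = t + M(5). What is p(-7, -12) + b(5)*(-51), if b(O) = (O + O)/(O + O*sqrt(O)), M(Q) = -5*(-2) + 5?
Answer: 21/2 - 51*sqrt(5)/2 ≈ -46.520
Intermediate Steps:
M(Q) = 15 (M(Q) = 10 + 5 = 15)
p(h, t) = -75 - 5*t (p(h, t) = -5*(t + 15) = -5*(15 + t) = -75 - 5*t)
b(O) = 2*O/(O + O**(3/2)) (b(O) = (2*O)/(O + O**(3/2)) = 2*O/(O + O**(3/2)))
p(-7, -12) + b(5)*(-51) = (-75 - 5*(-12)) + (2*5/(5 + 5**(3/2)))*(-51) = (-75 + 60) + (2*5/(5 + 5*sqrt(5)))*(-51) = -15 + (10/(5 + 5*sqrt(5)))*(-51) = -15 - 510/(5 + 5*sqrt(5))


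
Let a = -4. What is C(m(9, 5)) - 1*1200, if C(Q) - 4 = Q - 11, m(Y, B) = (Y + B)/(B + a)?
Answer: -1193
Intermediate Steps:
m(Y, B) = (B + Y)/(-4 + B) (m(Y, B) = (Y + B)/(B - 4) = (B + Y)/(-4 + B))
C(Q) = -7 + Q (C(Q) = 4 + (Q - 11) = 4 + (-11 + Q) = -7 + Q)
C(m(9, 5)) - 1*1200 = (-7 + (5 + 9)/(-4 + 5)) - 1*1200 = (-7 + 14/1) - 1200 = (-7 + 1*14) - 1200 = (-7 + 14) - 1200 = 7 - 1200 = -1193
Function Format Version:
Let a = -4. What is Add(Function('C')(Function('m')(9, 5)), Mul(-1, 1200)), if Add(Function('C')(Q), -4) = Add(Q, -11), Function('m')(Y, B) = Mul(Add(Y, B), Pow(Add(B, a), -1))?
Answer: -1193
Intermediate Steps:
Function('m')(Y, B) = Mul(Pow(Add(-4, B), -1), Add(B, Y)) (Function('m')(Y, B) = Mul(Add(Y, B), Pow(Add(B, -4), -1)) = Mul(Add(B, Y), Pow(Add(-4, B), -1)) = Mul(Pow(Add(-4, B), -1), Add(B, Y)))
Function('C')(Q) = Add(-7, Q) (Function('C')(Q) = Add(4, Add(Q, -11)) = Add(4, Add(-11, Q)) = Add(-7, Q))
Add(Function('C')(Function('m')(9, 5)), Mul(-1, 1200)) = Add(Add(-7, Mul(Pow(Add(-4, 5), -1), Add(5, 9))), Mul(-1, 1200)) = Add(Add(-7, Mul(Pow(1, -1), 14)), -1200) = Add(Add(-7, Mul(1, 14)), -1200) = Add(Add(-7, 14), -1200) = Add(7, -1200) = -1193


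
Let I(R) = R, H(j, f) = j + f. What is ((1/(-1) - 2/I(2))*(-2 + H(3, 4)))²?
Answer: 100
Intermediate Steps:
H(j, f) = f + j
((1/(-1) - 2/I(2))*(-2 + H(3, 4)))² = ((1/(-1) - 2/2)*(-2 + (4 + 3)))² = ((1*(-1) - 2*½)*(-2 + 7))² = ((-1 - 1)*5)² = (-2*5)² = (-10)² = 100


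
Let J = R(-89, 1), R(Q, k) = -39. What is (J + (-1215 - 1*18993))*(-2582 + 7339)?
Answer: -96314979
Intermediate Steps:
J = -39
(J + (-1215 - 1*18993))*(-2582 + 7339) = (-39 + (-1215 - 1*18993))*(-2582 + 7339) = (-39 + (-1215 - 18993))*4757 = (-39 - 20208)*4757 = -20247*4757 = -96314979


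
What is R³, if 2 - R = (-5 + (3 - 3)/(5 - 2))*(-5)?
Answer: -12167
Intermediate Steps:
R = -23 (R = 2 - (-5 + (3 - 3)/(5 - 2))*(-5) = 2 - (-5 + 0/3)*(-5) = 2 - (-5 + 0*(⅓))*(-5) = 2 - (-5 + 0)*(-5) = 2 - (-5)*(-5) = 2 - 1*25 = 2 - 25 = -23)
R³ = (-23)³ = -12167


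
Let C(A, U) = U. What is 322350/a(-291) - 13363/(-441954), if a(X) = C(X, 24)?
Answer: 11872016051/883908 ≈ 13431.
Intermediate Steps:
a(X) = 24
322350/a(-291) - 13363/(-441954) = 322350/24 - 13363/(-441954) = 322350*(1/24) - 13363*(-1/441954) = 53725/4 + 13363/441954 = 11872016051/883908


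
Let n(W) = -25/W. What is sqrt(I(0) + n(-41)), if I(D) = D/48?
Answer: 5*sqrt(41)/41 ≈ 0.78087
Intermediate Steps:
I(D) = D/48 (I(D) = D*(1/48) = D/48)
sqrt(I(0) + n(-41)) = sqrt((1/48)*0 - 25/(-41)) = sqrt(0 - 25*(-1/41)) = sqrt(0 + 25/41) = sqrt(25/41) = 5*sqrt(41)/41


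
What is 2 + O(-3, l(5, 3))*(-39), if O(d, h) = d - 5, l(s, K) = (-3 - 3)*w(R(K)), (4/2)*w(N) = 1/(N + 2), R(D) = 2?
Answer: 314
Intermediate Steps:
w(N) = 1/(2*(2 + N)) (w(N) = 1/(2*(N + 2)) = 1/(2*(2 + N)))
l(s, K) = -¾ (l(s, K) = (-3 - 3)*(1/(2*(2 + 2))) = -3/4 = -6*⅛ = -¾)
O(d, h) = -5 + d
2 + O(-3, l(5, 3))*(-39) = 2 + (-5 - 3)*(-39) = 2 - 8*(-39) = 2 + 312 = 314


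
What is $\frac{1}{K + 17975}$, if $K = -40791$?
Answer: $- \frac{1}{22816} \approx -4.3829 \cdot 10^{-5}$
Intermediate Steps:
$\frac{1}{K + 17975} = \frac{1}{-40791 + 17975} = \frac{1}{-22816} = - \frac{1}{22816}$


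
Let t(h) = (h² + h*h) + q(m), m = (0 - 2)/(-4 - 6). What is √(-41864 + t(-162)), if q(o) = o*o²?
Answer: √6640005/25 ≈ 103.07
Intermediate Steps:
m = ⅕ (m = -2/(-10) = -2*(-⅒) = ⅕ ≈ 0.20000)
q(o) = o³
t(h) = 1/125 + 2*h² (t(h) = (h² + h*h) + (⅕)³ = (h² + h²) + 1/125 = 2*h² + 1/125 = 1/125 + 2*h²)
√(-41864 + t(-162)) = √(-41864 + (1/125 + 2*(-162)²)) = √(-41864 + (1/125 + 2*26244)) = √(-41864 + (1/125 + 52488)) = √(-41864 + 6561001/125) = √(1328001/125) = √6640005/25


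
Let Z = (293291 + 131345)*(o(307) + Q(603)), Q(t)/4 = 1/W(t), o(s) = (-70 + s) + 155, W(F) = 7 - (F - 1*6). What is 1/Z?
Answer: 295/49104057768 ≈ 6.0077e-9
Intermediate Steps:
W(F) = 13 - F (W(F) = 7 - (F - 6) = 7 - (-6 + F) = 7 + (6 - F) = 13 - F)
o(s) = 85 + s
Q(t) = 4/(13 - t)
Z = 49104057768/295 (Z = (293291 + 131345)*((85 + 307) - 4/(-13 + 603)) = 424636*(392 - 4/590) = 424636*(392 - 4*1/590) = 424636*(392 - 2/295) = 424636*(115638/295) = 49104057768/295 ≈ 1.6645e+8)
1/Z = 1/(49104057768/295) = 295/49104057768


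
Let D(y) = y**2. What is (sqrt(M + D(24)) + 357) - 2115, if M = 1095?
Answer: -1758 + sqrt(1671) ≈ -1717.1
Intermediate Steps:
(sqrt(M + D(24)) + 357) - 2115 = (sqrt(1095 + 24**2) + 357) - 2115 = (sqrt(1095 + 576) + 357) - 2115 = (sqrt(1671) + 357) - 2115 = (357 + sqrt(1671)) - 2115 = -1758 + sqrt(1671)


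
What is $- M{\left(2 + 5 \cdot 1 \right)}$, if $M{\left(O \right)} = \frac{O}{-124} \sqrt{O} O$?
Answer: $\frac{49 \sqrt{7}}{124} \approx 1.0455$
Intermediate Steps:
$M{\left(O \right)} = - \frac{O^{\frac{5}{2}}}{124}$ ($M{\left(O \right)} = O \left(- \frac{1}{124}\right) \sqrt{O} O = - \frac{O}{124} \sqrt{O} O = - \frac{O^{\frac{3}{2}}}{124} O = - \frac{O^{\frac{5}{2}}}{124}$)
$- M{\left(2 + 5 \cdot 1 \right)} = - \frac{\left(-1\right) \left(2 + 5 \cdot 1\right)^{\frac{5}{2}}}{124} = - \frac{\left(-1\right) \left(2 + 5\right)^{\frac{5}{2}}}{124} = - \frac{\left(-1\right) 7^{\frac{5}{2}}}{124} = - \frac{\left(-1\right) 49 \sqrt{7}}{124} = - \frac{\left(-49\right) \sqrt{7}}{124} = \frac{49 \sqrt{7}}{124}$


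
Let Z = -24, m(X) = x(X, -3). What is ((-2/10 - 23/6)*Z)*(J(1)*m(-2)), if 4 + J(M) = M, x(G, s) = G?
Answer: 2904/5 ≈ 580.80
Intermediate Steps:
m(X) = X
J(M) = -4 + M
((-2/10 - 23/6)*Z)*(J(1)*m(-2)) = ((-2/10 - 23/6)*(-24))*((-4 + 1)*(-2)) = ((-2*⅒ - 23*⅙)*(-24))*(-3*(-2)) = ((-⅕ - 23/6)*(-24))*6 = -121/30*(-24)*6 = (484/5)*6 = 2904/5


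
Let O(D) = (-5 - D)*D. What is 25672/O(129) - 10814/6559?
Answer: -177656726/56689437 ≈ -3.1339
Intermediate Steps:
O(D) = D*(-5 - D)
25672/O(129) - 10814/6559 = 25672/((-1*129*(5 + 129))) - 10814/6559 = 25672/((-1*129*134)) - 10814*1/6559 = 25672/(-17286) - 10814/6559 = 25672*(-1/17286) - 10814/6559 = -12836/8643 - 10814/6559 = -177656726/56689437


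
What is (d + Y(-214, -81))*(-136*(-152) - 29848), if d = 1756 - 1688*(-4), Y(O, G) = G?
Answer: -77326152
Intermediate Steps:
d = 8508 (d = 1756 + 6752 = 8508)
(d + Y(-214, -81))*(-136*(-152) - 29848) = (8508 - 81)*(-136*(-152) - 29848) = 8427*(20672 - 29848) = 8427*(-9176) = -77326152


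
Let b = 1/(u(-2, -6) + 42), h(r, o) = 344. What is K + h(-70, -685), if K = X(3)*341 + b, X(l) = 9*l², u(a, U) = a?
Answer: 1118601/40 ≈ 27965.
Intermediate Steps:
b = 1/40 (b = 1/(-2 + 42) = 1/40 ≈ 0.025000)
K = 1104841/40 (K = (9*3²)*341 + 1/40 = (9*9)*341 + 1/40 = 81*341 + 1/40 = 27621 + 1/40 = 1104841/40 ≈ 27621.)
K + h(-70, -685) = 1104841/40 + 344 = 1118601/40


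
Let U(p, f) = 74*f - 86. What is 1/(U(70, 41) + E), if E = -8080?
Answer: -1/5132 ≈ -0.00019486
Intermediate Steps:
U(p, f) = -86 + 74*f
1/(U(70, 41) + E) = 1/((-86 + 74*41) - 8080) = 1/((-86 + 3034) - 8080) = 1/(2948 - 8080) = 1/(-5132) = -1/5132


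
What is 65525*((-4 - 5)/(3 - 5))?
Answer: 589725/2 ≈ 2.9486e+5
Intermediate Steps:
65525*((-4 - 5)/(3 - 5)) = 65525*(-9/(-2)) = 65525*(-9*(-1/2)) = 65525*(9/2) = 589725/2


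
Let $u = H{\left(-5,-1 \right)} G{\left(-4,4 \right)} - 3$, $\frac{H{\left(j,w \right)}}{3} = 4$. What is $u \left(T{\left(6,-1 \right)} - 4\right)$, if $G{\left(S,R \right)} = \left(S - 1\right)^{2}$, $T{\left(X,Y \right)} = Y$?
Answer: $-1485$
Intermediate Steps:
$H{\left(j,w \right)} = 12$ ($H{\left(j,w \right)} = 3 \cdot 4 = 12$)
$G{\left(S,R \right)} = \left(-1 + S\right)^{2}$
$u = 297$ ($u = 12 \left(-1 - 4\right)^{2} - 3 = 12 \left(-5\right)^{2} - 3 = 12 \cdot 25 - 3 = 300 - 3 = 297$)
$u \left(T{\left(6,-1 \right)} - 4\right) = 297 \left(-1 - 4\right) = 297 \left(-5\right) = -1485$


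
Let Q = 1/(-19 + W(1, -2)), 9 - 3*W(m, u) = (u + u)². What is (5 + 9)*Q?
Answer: -21/32 ≈ -0.65625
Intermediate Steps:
W(m, u) = 3 - 4*u²/3 (W(m, u) = 3 - (u + u)²/3 = 3 - 4*u²/3)
Q = -3/64 (Q = 1/(-19 + (3 - 4/3*(-2)²)) = 1/(-19 + (3 - 4/3*4)) = 1/(-19 + (3 - 16/3)) = 1/(-19 - 7/3) = 1/(-64/3) = -3/64 ≈ -0.046875)
(5 + 9)*Q = (5 + 9)*(-3/64) = 14*(-3/64) = -21/32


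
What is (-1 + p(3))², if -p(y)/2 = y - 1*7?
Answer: 49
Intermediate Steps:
p(y) = 14 - 2*y (p(y) = -2*(y - 1*7) = -2*(y - 7) = -2*(-7 + y) = 14 - 2*y)
(-1 + p(3))² = (-1 + (14 - 2*3))² = (-1 + (14 - 6))² = (-1 + 8)² = 7² = 49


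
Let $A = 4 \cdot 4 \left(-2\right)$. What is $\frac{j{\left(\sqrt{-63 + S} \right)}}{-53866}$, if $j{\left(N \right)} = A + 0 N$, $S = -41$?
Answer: $\frac{16}{26933} \approx 0.00059407$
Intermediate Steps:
$A = -32$ ($A = 16 \left(-2\right) = -32$)
$j{\left(N \right)} = -32$ ($j{\left(N \right)} = -32 + 0 N = -32 + 0 = -32$)
$\frac{j{\left(\sqrt{-63 + S} \right)}}{-53866} = - \frac{32}{-53866} = \left(-32\right) \left(- \frac{1}{53866}\right) = \frac{16}{26933}$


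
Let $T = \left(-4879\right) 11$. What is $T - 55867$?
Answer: $-109536$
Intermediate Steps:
$T = -53669$
$T - 55867 = -53669 - 55867 = -109536$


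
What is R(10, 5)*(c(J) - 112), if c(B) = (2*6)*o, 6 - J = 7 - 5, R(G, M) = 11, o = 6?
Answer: -440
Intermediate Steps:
J = 4 (J = 6 - (7 - 5) = 6 - 1*2 = 6 - 2 = 4)
c(B) = 72 (c(B) = (2*6)*6 = 12*6 = 72)
R(10, 5)*(c(J) - 112) = 11*(72 - 112) = 11*(-40) = -440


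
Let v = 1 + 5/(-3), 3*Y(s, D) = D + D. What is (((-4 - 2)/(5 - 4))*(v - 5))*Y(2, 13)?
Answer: 884/3 ≈ 294.67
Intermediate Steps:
Y(s, D) = 2*D/3 (Y(s, D) = (D + D)/3 = (2*D)/3 = 2*D/3)
v = -⅔ (v = 1 + 5*(-⅓) = 1 - 5/3 = -⅔ ≈ -0.66667)
(((-4 - 2)/(5 - 4))*(v - 5))*Y(2, 13) = (((-4 - 2)/(5 - 4))*(-⅔ - 5))*((⅔)*13) = (-6/1*(-17/3))*(26/3) = (-6*1*(-17/3))*(26/3) = -6*(-17/3)*(26/3) = 34*(26/3) = 884/3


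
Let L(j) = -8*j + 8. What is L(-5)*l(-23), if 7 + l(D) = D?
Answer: -1440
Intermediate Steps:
L(j) = 8 - 8*j
l(D) = -7 + D
L(-5)*l(-23) = (8 - 8*(-5))*(-7 - 23) = (8 + 40)*(-30) = 48*(-30) = -1440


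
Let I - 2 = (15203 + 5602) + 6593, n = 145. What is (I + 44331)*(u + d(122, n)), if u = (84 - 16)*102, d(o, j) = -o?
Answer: 488775034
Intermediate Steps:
I = 27400 (I = 2 + ((15203 + 5602) + 6593) = 2 + (20805 + 6593) = 2 + 27398 = 27400)
u = 6936 (u = 68*102 = 6936)
(I + 44331)*(u + d(122, n)) = (27400 + 44331)*(6936 - 1*122) = 71731*(6936 - 122) = 71731*6814 = 488775034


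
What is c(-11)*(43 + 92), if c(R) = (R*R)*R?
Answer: -179685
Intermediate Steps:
c(R) = R³ (c(R) = R²*R = R³)
c(-11)*(43 + 92) = (-11)³*(43 + 92) = -1331*135 = -179685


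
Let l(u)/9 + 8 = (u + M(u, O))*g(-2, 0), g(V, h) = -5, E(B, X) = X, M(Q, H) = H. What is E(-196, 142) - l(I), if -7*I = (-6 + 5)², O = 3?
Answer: 2398/7 ≈ 342.57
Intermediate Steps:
I = -⅐ (I = -(-6 + 5)²/7 = -⅐*(-1)² = -⅐*1 = -⅐ ≈ -0.14286)
l(u) = -207 - 45*u (l(u) = -72 + 9*((u + 3)*(-5)) = -72 + 9*((3 + u)*(-5)) = -72 + 9*(-15 - 5*u) = -72 + (-135 - 45*u) = -207 - 45*u)
E(-196, 142) - l(I) = 142 - (-207 - 45*(-⅐)) = 142 - (-207 + 45/7) = 142 - 1*(-1404/7) = 142 + 1404/7 = 2398/7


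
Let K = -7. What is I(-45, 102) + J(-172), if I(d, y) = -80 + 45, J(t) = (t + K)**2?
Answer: 32006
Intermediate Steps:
J(t) = (-7 + t)**2 (J(t) = (t - 7)**2 = (-7 + t)**2)
I(d, y) = -35
I(-45, 102) + J(-172) = -35 + (-7 - 172)**2 = -35 + (-179)**2 = -35 + 32041 = 32006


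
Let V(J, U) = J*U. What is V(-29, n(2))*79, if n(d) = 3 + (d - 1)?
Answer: -9164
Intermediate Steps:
n(d) = 2 + d (n(d) = 3 + (-1 + d) = 2 + d)
V(-29, n(2))*79 = -29*(2 + 2)*79 = -29*4*79 = -116*79 = -9164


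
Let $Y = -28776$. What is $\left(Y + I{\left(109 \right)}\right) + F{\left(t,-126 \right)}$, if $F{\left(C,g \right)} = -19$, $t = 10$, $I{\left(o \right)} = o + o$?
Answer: $-28577$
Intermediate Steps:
$I{\left(o \right)} = 2 o$
$\left(Y + I{\left(109 \right)}\right) + F{\left(t,-126 \right)} = \left(-28776 + 2 \cdot 109\right) - 19 = \left(-28776 + 218\right) - 19 = -28558 - 19 = -28577$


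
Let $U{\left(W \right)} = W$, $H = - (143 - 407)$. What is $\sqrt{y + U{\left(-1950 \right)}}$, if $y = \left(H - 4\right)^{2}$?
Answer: $5 \sqrt{2626} \approx 256.22$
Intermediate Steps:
$H = 264$ ($H = - (143 - 407) = \left(-1\right) \left(-264\right) = 264$)
$y = 67600$ ($y = \left(264 - 4\right)^{2} = 260^{2} = 67600$)
$\sqrt{y + U{\left(-1950 \right)}} = \sqrt{67600 - 1950} = \sqrt{65650} = 5 \sqrt{2626}$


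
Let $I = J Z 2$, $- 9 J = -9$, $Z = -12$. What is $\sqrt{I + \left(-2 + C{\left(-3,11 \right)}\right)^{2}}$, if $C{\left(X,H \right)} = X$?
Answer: $1$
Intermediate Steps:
$J = 1$ ($J = \left(- \frac{1}{9}\right) \left(-9\right) = 1$)
$I = -24$ ($I = 1 \left(-12\right) 2 = \left(-12\right) 2 = -24$)
$\sqrt{I + \left(-2 + C{\left(-3,11 \right)}\right)^{2}} = \sqrt{-24 + \left(-2 - 3\right)^{2}} = \sqrt{-24 + \left(-5\right)^{2}} = \sqrt{-24 + 25} = \sqrt{1} = 1$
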